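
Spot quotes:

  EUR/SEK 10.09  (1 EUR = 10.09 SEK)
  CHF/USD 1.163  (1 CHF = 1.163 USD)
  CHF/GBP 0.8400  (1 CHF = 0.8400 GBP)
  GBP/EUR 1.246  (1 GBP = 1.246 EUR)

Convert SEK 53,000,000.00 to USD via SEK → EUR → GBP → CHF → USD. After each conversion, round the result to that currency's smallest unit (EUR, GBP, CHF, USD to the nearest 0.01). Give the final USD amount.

USD 5,836,696.21

SEK 53,000,000.00 ÷ 10.09 = EUR 5,252,725.47
EUR 5,252,725.47 ÷ 1.246 = GBP 4,215,670.52
GBP 4,215,670.52 ÷ 0.8400 = CHF 5,018,655.38
CHF 5,018,655.38 × 1.163 = USD 5,836,696.21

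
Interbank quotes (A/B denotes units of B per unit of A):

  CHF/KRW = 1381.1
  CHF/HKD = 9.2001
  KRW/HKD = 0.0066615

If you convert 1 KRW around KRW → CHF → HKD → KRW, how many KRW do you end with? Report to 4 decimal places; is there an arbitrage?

Around KRW → CHF → HKD → KRW: 1 ÷ 1381.1 × 9.2001 ÷ 0.0066615 = 0.999989
Product ≈ 1 (deviation 0.001%, within rounding noise).

1.0000 (no arbitrage)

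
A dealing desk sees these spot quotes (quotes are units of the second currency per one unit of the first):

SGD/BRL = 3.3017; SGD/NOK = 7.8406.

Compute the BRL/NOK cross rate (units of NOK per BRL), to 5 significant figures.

BRL/NOK = 2.3747

1 BRL ÷ 3.3017 = 0.302874 SGD
0.302874 SGD × 7.8406 = 2.37472 NOK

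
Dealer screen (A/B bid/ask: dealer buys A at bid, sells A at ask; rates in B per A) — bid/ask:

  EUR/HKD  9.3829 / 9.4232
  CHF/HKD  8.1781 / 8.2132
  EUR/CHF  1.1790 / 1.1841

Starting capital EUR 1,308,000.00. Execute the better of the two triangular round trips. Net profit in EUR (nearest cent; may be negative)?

Best loop EUR → CHF → HKD → EUR:
EUR 1,308,000.00 × 1.1790 (sell EUR at bid) = CHF 1,542,132.00
CHF 1,542,132.00 × 8.1781 (sell CHF at bid) = HKD 12,611,709.71
HKD 12,611,709.71 ÷ 9.4232 (buy EUR at ask) = EUR 1,338,368.04

Net profit: EUR 30,368.04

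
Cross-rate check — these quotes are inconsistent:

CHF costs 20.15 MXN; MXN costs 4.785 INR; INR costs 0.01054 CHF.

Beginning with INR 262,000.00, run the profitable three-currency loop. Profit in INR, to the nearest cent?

Profitable loop is INR → CHF → MXN → INR:
INR 262,000.00 × 0.01054 = CHF 2,761.48
CHF 2,761.48 × 20.15 = MXN 55,643.82
MXN 55,643.82 × 4.785 = INR 266,255.69
Profit = INR 266,255.69 − INR 262,000.00

Profit: INR 4,255.69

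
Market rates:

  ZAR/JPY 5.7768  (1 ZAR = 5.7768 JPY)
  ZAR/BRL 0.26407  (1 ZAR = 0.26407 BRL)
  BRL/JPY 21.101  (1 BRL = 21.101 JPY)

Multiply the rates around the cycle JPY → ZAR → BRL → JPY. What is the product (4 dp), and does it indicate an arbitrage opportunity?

Around JPY → ZAR → BRL → JPY: 1 ÷ 5.7768 × 0.26407 × 21.101 = 0.964572
Product < 1; profitable direction is JPY → BRL → ZAR → JPY.

0.9646 (arbitrage exists)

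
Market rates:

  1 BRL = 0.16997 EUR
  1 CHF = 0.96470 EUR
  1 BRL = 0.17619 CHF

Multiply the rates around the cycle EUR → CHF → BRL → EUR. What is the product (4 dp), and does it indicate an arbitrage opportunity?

Around EUR → CHF → BRL → EUR: 1 ÷ 0.96470 ÷ 0.17619 × 0.16997 = 0.999997
Product ≈ 1 (deviation 0.000%, within rounding noise).

1.0000 (no arbitrage)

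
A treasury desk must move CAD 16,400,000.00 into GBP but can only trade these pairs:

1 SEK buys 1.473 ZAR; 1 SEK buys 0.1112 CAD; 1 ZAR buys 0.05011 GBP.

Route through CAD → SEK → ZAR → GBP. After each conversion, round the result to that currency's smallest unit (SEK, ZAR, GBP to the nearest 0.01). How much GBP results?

GBP 10,885,946.87

CAD 16,400,000.00 ÷ 0.1112 = SEK 147,482,014.39
SEK 147,482,014.39 × 1.473 = ZAR 217,241,007.20
ZAR 217,241,007.20 × 0.05011 = GBP 10,885,946.87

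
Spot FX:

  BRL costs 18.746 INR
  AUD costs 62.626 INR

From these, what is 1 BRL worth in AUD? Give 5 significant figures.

1 BRL × 18.746 = 18.746 INR
18.746 INR ÷ 62.626 = 0.299333 AUD

BRL/AUD = 0.29933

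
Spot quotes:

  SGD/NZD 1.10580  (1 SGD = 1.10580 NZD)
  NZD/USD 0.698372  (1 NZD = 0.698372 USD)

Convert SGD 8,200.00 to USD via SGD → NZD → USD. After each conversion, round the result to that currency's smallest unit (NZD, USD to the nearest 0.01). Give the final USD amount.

USD 6,332.53

SGD 8,200.00 × 1.10580 = NZD 9,067.56
NZD 9,067.56 × 0.698372 = USD 6,332.53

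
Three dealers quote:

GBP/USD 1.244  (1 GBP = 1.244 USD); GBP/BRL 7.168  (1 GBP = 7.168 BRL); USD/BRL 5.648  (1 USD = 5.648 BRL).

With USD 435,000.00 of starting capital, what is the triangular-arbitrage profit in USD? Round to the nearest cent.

Profitable loop is USD → GBP → BRL → USD:
USD 435,000.00 ÷ 1.244 = GBP 349,678.46
GBP 349,678.46 × 7.168 = BRL 2,506,495.18
BRL 2,506,495.18 ÷ 5.648 = USD 443,784.56
Profit = USD 443,784.56 − USD 435,000.00

Profit: USD 8,784.56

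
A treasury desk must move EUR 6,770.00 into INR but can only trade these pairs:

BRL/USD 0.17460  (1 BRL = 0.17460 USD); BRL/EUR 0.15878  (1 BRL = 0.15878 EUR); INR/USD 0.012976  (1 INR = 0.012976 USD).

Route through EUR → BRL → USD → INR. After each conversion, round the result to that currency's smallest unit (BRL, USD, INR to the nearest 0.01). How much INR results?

EUR 6,770.00 ÷ 0.15878 = BRL 42,637.61
BRL 42,637.61 × 0.17460 = USD 7,444.53
USD 7,444.53 ÷ 0.012976 = INR 573,715.32

INR 573,715.32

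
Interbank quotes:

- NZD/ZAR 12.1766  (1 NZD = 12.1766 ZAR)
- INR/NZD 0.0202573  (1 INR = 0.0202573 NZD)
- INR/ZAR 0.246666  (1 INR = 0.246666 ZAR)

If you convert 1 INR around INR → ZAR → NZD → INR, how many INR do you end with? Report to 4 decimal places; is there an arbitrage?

Around INR → ZAR → NZD → INR: 1 × 0.246666 ÷ 12.1766 ÷ 0.0202573 = 1.000004
Product ≈ 1 (deviation 0.000%, within rounding noise).

1.0000 (no arbitrage)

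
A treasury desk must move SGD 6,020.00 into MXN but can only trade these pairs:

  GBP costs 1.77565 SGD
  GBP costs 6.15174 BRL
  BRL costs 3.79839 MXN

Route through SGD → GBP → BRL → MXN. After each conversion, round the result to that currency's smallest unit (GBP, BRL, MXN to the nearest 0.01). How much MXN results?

MXN 79,220.40

SGD 6,020.00 ÷ 1.77565 = GBP 3,390.31
GBP 3,390.31 × 6.15174 = BRL 20,856.31
BRL 20,856.31 × 3.79839 = MXN 79,220.40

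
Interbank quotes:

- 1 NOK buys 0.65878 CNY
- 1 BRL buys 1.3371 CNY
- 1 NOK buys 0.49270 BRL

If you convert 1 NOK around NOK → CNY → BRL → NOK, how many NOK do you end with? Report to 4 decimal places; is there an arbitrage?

Around NOK → CNY → BRL → NOK: 1 × 0.65878 ÷ 1.3371 ÷ 0.49270 = 0.999986
Product ≈ 1 (deviation 0.001%, within rounding noise).

1.0000 (no arbitrage)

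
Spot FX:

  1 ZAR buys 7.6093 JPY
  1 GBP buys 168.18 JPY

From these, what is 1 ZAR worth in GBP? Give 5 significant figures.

ZAR/GBP = 0.045245

1 ZAR × 7.6093 = 7.6093 JPY
7.6093 JPY ÷ 168.18 = 0.045245 GBP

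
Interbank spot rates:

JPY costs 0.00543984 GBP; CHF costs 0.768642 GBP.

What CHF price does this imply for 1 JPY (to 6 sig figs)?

JPY/CHF = 0.00707721

1 JPY × 0.00543984 = 0.00543984 GBP
0.00543984 GBP ÷ 0.768642 = 0.00707721 CHF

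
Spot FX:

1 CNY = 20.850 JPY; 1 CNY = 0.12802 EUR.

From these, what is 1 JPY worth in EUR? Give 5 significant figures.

JPY/EUR = 0.0061400

1 JPY ÷ 20.850 = 0.0479616 CNY
0.0479616 CNY × 0.12802 = 0.00614005 EUR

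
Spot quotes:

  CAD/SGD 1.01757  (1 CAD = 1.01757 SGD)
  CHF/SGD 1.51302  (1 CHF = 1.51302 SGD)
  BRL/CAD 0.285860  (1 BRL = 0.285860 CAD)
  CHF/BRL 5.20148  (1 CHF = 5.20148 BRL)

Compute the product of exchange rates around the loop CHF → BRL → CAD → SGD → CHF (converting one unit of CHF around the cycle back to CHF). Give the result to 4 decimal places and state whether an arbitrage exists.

1.0000 (no arbitrage)

Around CHF → BRL → CAD → SGD → CHF: 1 × 5.20148 × 0.285860 × 1.01757 ÷ 1.51302 = 1.000000
Product ≈ 1 (deviation 0.000%, within rounding noise).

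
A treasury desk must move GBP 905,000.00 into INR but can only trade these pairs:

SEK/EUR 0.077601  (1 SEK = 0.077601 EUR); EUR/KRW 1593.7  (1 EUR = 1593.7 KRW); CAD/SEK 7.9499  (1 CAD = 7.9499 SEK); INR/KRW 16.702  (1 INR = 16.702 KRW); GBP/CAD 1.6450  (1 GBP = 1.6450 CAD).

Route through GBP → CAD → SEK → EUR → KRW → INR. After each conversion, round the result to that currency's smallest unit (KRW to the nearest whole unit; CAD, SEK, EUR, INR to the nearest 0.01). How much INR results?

INR 87,635,800.62

GBP 905,000.00 × 1.6450 = CAD 1,488,725.00
CAD 1,488,725.00 × 7.9499 = SEK 11,835,214.88
SEK 11,835,214.88 × 0.077601 = EUR 918,424.51
EUR 918,424.51 × 1593.7 = KRW 1,463,693,142
KRW 1,463,693,142 ÷ 16.702 = INR 87,635,800.62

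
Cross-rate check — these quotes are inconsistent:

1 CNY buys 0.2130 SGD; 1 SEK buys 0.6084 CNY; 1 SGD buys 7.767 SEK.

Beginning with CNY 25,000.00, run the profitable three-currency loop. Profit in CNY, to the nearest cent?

Profitable loop is CNY → SGD → SEK → CNY:
CNY 25,000.00 × 0.2130 = SGD 5,325.00
SGD 5,325.00 × 7.767 = SEK 41,359.28
SEK 41,359.28 × 0.6084 = CNY 25,162.98
Profit = CNY 25,162.98 − CNY 25,000.00

Profit: CNY 162.98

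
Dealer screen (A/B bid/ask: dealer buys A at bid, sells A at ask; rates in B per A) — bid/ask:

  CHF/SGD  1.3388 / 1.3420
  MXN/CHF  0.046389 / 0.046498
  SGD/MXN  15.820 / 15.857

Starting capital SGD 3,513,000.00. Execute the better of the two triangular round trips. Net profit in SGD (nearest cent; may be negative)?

Net profit: SGD 37,343.18

Best loop SGD → CHF → MXN → SGD:
SGD 3,513,000.00 ÷ 1.3420 (buy CHF at ask) = CHF 2,617,734.72
CHF 2,617,734.72 ÷ 0.046498 (buy MXN at ask) = MXN 56,297,791.83
MXN 56,297,791.83 ÷ 15.857 (buy SGD at ask) = SGD 3,550,343.18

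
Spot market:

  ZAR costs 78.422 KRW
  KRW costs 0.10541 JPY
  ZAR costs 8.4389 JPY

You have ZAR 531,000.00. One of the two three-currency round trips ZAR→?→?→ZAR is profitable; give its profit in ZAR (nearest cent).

Profit: ZAR 11,076.57

Profitable loop is ZAR → JPY → KRW → ZAR:
ZAR 531,000.00 × 8.4389 = JPY 4,481,056
JPY 4,481,056 ÷ 0.10541 = KRW 42,510,729
KRW 42,510,729 ÷ 78.422 = ZAR 542,076.57
Profit = ZAR 542,076.57 − ZAR 531,000.00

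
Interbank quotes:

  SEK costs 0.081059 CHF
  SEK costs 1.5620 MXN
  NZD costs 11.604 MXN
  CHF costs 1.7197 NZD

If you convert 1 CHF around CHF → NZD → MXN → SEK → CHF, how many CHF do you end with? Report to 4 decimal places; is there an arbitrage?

Around CHF → NZD → MXN → SEK → CHF: 1 × 1.7197 × 11.604 ÷ 1.5620 × 0.081059 = 1.035573
Product > 1; profitable direction is CHF → NZD → MXN → SEK → CHF.

1.0356 (arbitrage exists)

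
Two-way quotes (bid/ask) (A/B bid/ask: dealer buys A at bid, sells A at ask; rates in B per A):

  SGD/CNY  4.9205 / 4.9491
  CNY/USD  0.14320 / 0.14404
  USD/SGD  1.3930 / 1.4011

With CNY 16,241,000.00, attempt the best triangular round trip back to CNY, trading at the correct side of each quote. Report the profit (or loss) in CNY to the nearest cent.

Net profit: CNY 19,514.82

Best loop CNY → SGD → USD → CNY:
CNY 16,241,000.00 ÷ 4.9491 (buy SGD at ask) = SGD 3,281,606.76
SGD 3,281,606.76 ÷ 1.4011 (buy USD at ask) = USD 2,342,164.55
USD 2,342,164.55 ÷ 0.14404 (buy CNY at ask) = CNY 16,260,514.82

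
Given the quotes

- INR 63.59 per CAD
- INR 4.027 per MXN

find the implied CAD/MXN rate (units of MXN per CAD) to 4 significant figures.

1 CAD × 63.59 = 63.59 INR
63.59 INR ÷ 4.027 = 15.7909 MXN

CAD/MXN = 15.79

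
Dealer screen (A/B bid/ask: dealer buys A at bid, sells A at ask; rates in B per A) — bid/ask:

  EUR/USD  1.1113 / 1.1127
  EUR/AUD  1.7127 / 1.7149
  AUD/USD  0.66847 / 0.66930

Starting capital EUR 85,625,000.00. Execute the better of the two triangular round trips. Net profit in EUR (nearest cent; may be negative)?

Best loop EUR → AUD → USD → EUR:
EUR 85,625,000.00 × 1.7127 (sell EUR at bid) = AUD 146,649,937.50
AUD 146,649,937.50 × 0.66847 (sell AUD at bid) = USD 98,031,083.72
USD 98,031,083.72 ÷ 1.1127 (buy EUR at ask) = EUR 88,101,989.50

Net profit: EUR 2,476,989.50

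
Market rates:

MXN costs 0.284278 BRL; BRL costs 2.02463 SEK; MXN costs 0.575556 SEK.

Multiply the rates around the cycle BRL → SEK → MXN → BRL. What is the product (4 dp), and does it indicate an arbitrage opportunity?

1.0000 (no arbitrage)

Around BRL → SEK → MXN → BRL: 1 × 2.02463 ÷ 0.575556 × 0.284278 = 1.000003
Product ≈ 1 (deviation 0.000%, within rounding noise).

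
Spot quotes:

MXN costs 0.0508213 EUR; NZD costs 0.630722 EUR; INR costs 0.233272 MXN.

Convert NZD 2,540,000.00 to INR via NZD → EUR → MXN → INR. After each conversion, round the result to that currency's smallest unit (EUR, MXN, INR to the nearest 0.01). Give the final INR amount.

NZD 2,540,000.00 × 0.630722 = EUR 1,602,033.88
EUR 1,602,033.88 ÷ 0.0508213 = MXN 31,522,882.73
MXN 31,522,882.73 ÷ 0.233272 = INR 135,133,589.67

INR 135,133,589.67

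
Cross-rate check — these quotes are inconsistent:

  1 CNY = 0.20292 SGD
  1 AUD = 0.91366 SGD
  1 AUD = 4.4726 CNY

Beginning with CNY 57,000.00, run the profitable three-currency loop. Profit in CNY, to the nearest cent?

Profitable loop is CNY → AUD → SGD → CNY:
CNY 57,000.00 ÷ 4.4726 = AUD 12,744.27
AUD 12,744.27 × 0.91366 = SGD 11,643.93
SGD 11,643.93 ÷ 0.20292 = CNY 57,381.85
Profit = CNY 57,381.85 − CNY 57,000.00

Profit: CNY 381.85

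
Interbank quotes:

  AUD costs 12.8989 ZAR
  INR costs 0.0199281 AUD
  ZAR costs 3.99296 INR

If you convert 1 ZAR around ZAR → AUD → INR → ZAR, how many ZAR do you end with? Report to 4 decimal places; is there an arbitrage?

Around ZAR → AUD → INR → ZAR: 1 ÷ 12.8989 ÷ 0.0199281 ÷ 3.99296 = 0.974286
Product < 1; profitable direction is ZAR → INR → AUD → ZAR.

0.9743 (arbitrage exists)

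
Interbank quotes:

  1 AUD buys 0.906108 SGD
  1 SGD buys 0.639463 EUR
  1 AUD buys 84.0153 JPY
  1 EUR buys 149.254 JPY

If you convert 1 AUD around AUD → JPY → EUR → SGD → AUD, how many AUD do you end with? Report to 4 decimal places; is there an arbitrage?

0.9715 (arbitrage exists)

Around AUD → JPY → EUR → SGD → AUD: 1 × 84.0153 ÷ 149.254 ÷ 0.639463 ÷ 0.906108 = 0.971487
Product < 1; profitable direction is AUD → SGD → EUR → JPY → AUD.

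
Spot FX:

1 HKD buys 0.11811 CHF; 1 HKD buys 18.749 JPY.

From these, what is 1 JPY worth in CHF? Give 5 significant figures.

JPY/CHF = 0.0062995

1 JPY ÷ 18.749 = 0.0533362 HKD
0.0533362 HKD × 0.11811 = 0.00629954 CHF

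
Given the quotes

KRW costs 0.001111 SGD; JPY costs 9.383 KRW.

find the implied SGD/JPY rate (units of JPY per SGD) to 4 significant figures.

SGD/JPY = 95.93

1 SGD ÷ 0.001111 = 900.09 KRW
900.09 KRW ÷ 9.383 = 95.9277 JPY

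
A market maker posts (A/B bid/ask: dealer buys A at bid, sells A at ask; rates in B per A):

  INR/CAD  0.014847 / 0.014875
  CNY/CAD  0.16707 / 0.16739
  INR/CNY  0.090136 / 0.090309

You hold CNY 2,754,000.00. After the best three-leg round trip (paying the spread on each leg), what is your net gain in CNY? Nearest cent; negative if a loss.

Best loop CNY → CAD → INR → CNY:
CNY 2,754,000.00 × 0.16707 (sell CNY at bid) = CAD 460,110.78
CAD 460,110.78 ÷ 0.014875 (buy INR at ask) = INR 30,931,817.14
INR 30,931,817.14 × 0.090136 (sell INR at bid) = CNY 2,788,070.27

Net profit: CNY 34,070.27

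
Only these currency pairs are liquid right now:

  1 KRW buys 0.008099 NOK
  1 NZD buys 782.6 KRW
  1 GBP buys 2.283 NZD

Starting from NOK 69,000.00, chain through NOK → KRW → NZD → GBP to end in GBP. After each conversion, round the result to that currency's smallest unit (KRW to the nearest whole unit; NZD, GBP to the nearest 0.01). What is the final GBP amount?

GBP 4,768.39

NOK 69,000.00 ÷ 0.008099 = KRW 8,519,570
KRW 8,519,570 ÷ 782.6 = NZD 10,886.24
NZD 10,886.24 ÷ 2.283 = GBP 4,768.39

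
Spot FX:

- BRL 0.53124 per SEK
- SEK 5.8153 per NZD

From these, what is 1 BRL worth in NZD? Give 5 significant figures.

1 BRL ÷ 0.53124 = 1.88239 SEK
1.88239 SEK ÷ 5.8153 = 0.323696 NZD

BRL/NZD = 0.32370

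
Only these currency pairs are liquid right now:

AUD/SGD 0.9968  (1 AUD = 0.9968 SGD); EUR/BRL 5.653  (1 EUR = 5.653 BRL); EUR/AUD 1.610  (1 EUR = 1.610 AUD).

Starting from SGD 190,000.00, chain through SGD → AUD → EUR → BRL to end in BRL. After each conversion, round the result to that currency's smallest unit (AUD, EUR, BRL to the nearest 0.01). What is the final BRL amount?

BRL 669,265.85

SGD 190,000.00 ÷ 0.9968 = AUD 190,609.95
AUD 190,609.95 ÷ 1.610 = EUR 118,391.27
EUR 118,391.27 × 5.653 = BRL 669,265.85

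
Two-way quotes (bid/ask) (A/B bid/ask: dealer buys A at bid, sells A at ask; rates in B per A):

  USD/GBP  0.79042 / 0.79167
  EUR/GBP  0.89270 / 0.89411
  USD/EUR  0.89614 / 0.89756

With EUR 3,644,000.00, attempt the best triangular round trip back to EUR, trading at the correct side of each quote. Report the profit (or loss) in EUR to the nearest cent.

Best loop EUR → GBP → USD → EUR:
EUR 3,644,000.00 × 0.89270 (sell EUR at bid) = GBP 3,252,998.80
GBP 3,252,998.80 ÷ 0.79167 (buy USD at ask) = USD 4,109,033.81
USD 4,109,033.81 × 0.89614 (sell USD at bid) = EUR 3,682,269.56

Net profit: EUR 38,269.56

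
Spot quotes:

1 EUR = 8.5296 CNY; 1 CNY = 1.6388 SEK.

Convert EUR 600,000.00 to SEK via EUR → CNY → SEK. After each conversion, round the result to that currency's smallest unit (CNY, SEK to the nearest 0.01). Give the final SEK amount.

EUR 600,000.00 × 8.5296 = CNY 5,117,760.00
CNY 5,117,760.00 × 1.6388 = SEK 8,386,985.09

SEK 8,386,985.09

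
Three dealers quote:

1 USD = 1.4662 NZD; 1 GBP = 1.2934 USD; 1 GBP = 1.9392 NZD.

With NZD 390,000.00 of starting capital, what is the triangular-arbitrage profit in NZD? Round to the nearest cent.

Profit: NZD 8,805.50

Profitable loop is NZD → USD → GBP → NZD:
NZD 390,000.00 ÷ 1.4662 = USD 265,993.73
USD 265,993.73 ÷ 1.2934 = GBP 205,654.65
GBP 205,654.65 × 1.9392 = NZD 398,805.50
Profit = NZD 398,805.50 − NZD 390,000.00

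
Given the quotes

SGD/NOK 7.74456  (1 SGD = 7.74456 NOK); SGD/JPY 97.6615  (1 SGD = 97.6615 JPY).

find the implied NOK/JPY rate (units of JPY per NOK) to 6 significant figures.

NOK/JPY = 12.6103

1 NOK ÷ 7.74456 = 0.129123 SGD
0.129123 SGD × 97.6615 = 12.6103 JPY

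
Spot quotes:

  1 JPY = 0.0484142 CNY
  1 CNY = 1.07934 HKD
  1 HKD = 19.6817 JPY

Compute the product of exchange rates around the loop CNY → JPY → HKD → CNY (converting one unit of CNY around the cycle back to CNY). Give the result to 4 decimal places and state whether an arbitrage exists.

0.9723 (arbitrage exists)

Around CNY → JPY → HKD → CNY: 1 ÷ 0.0484142 ÷ 19.6817 ÷ 1.07934 = 0.972314
Product < 1; profitable direction is CNY → HKD → JPY → CNY.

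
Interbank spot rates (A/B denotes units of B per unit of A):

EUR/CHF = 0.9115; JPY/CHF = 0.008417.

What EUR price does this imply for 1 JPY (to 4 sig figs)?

JPY/EUR = 0.009234

1 JPY × 0.008417 = 0.008417 CHF
0.008417 CHF ÷ 0.9115 = 0.00923423 EUR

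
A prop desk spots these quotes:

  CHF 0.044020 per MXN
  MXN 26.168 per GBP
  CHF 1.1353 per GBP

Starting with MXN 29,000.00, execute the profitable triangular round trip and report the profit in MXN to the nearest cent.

Profitable loop is MXN → CHF → GBP → MXN:
MXN 29,000.00 × 0.044020 = CHF 1,276.58
CHF 1,276.58 ÷ 1.1353 = GBP 1,124.44
GBP 1,124.44 × 26.168 = MXN 29,424.42
Profit = MXN 29,424.42 − MXN 29,000.00

Profit: MXN 424.42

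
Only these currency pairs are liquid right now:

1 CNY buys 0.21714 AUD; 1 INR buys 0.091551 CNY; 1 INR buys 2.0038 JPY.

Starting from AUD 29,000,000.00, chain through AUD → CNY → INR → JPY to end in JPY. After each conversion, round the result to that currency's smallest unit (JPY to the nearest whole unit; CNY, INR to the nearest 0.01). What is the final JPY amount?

JPY 2,923,138,845

AUD 29,000,000.00 ÷ 0.21714 = CNY 133,554,388.87
CNY 133,554,388.87 ÷ 0.091551 = INR 1,458,797,706.96
INR 1,458,797,706.96 × 2.0038 = JPY 2,923,138,845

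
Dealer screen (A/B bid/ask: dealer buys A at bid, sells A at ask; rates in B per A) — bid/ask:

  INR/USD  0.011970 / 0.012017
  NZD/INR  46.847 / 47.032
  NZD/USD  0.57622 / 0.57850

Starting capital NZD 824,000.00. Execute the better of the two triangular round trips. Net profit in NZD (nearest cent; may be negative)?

Net profit: NZD 16,090.42

Best loop NZD → USD → INR → NZD:
NZD 824,000.00 × 0.57622 (sell NZD at bid) = USD 474,805.28
USD 474,805.28 ÷ 0.012017 (buy INR at ask) = INR 39,511,132.56
INR 39,511,132.56 ÷ 47.032 (buy NZD at ask) = NZD 840,090.42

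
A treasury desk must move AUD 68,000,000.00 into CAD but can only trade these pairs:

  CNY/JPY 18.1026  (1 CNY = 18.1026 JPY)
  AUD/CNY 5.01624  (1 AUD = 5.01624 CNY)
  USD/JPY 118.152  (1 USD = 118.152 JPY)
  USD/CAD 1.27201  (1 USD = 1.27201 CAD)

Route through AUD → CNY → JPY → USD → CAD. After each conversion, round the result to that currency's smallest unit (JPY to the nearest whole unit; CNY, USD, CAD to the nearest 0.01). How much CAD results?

CAD 66,477,950.68

AUD 68,000,000.00 × 5.01624 = CNY 341,104,320.00
CNY 341,104,320.00 × 18.1026 = JPY 6,174,875,063
JPY 6,174,875,063 ÷ 118.152 = USD 52,262,128.98
USD 52,262,128.98 × 1.27201 = CAD 66,477,950.68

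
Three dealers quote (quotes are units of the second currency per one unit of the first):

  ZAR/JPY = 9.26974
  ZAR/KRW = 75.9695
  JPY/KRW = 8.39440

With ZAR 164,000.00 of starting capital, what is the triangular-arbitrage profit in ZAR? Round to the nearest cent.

Profit: ZAR 3,981.63

Profitable loop is ZAR → JPY → KRW → ZAR:
ZAR 164,000.00 × 9.26974 = JPY 1,520,237
JPY 1,520,237 × 8.39440 = KRW 12,761,480
KRW 12,761,480 ÷ 75.9695 = ZAR 167,981.63
Profit = ZAR 167,981.63 − ZAR 164,000.00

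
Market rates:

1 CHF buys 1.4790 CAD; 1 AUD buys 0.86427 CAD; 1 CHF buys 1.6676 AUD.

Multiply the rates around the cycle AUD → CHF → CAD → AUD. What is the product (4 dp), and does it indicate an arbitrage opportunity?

1.0262 (arbitrage exists)

Around AUD → CHF → CAD → AUD: 1 ÷ 1.6676 × 1.4790 ÷ 0.86427 = 1.026188
Product > 1; profitable direction is AUD → CHF → CAD → AUD.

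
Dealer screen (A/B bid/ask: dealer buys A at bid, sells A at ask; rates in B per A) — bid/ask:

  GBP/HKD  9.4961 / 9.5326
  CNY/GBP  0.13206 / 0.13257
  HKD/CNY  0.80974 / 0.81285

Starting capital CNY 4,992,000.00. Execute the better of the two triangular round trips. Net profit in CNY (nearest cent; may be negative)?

Best loop CNY → GBP → HKD → CNY:
CNY 4,992,000.00 × 0.13206 (sell CNY at bid) = GBP 659,243.52
GBP 659,243.52 × 9.4961 (sell GBP at bid) = HKD 6,260,242.39
HKD 6,260,242.39 × 0.80974 (sell HKD at bid) = CNY 5,069,168.67

Net profit: CNY 77,168.67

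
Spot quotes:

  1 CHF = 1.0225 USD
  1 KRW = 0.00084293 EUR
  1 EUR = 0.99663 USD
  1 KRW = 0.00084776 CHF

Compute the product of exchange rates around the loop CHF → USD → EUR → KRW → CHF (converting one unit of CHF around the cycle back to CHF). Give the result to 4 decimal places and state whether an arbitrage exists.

1.0318 (arbitrage exists)

Around CHF → USD → EUR → KRW → CHF: 1 × 1.0225 ÷ 0.99663 ÷ 0.00084293 × 0.00084776 = 1.031836
Product > 1; profitable direction is CHF → USD → EUR → KRW → CHF.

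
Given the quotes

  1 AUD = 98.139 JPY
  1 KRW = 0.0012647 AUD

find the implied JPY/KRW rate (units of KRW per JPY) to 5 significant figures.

JPY/KRW = 8.0570

1 JPY ÷ 98.139 = 0.0101896 AUD
0.0101896 AUD ÷ 0.0012647 = 8.05695 KRW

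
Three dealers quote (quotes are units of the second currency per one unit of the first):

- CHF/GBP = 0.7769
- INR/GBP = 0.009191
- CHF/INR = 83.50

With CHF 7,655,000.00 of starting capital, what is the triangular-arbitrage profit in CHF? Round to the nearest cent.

Profitable loop is CHF → GBP → INR → CHF:
CHF 7,655,000.00 × 0.7769 = GBP 5,947,169.50
GBP 5,947,169.50 ÷ 0.009191 = INR 647,064,465.24
INR 647,064,465.24 ÷ 83.50 = CHF 7,749,275.03
Profit = CHF 7,749,275.03 − CHF 7,655,000.00

Profit: CHF 94,275.03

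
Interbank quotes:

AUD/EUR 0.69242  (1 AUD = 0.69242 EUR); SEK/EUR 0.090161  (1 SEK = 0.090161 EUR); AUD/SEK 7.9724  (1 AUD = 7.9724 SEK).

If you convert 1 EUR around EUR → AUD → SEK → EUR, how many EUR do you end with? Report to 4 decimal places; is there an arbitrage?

Around EUR → AUD → SEK → EUR: 1 ÷ 0.69242 × 7.9724 × 0.090161 = 1.038098
Product > 1; profitable direction is EUR → AUD → SEK → EUR.

1.0381 (arbitrage exists)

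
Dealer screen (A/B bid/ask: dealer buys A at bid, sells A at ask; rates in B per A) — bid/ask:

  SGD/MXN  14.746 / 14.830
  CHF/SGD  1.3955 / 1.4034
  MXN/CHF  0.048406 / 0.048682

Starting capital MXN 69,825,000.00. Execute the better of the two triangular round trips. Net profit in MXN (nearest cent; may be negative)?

Best loop MXN → CHF → SGD → MXN:
MXN 69,825,000.00 × 0.048406 (sell MXN at bid) = CHF 3,379,948.95
CHF 3,379,948.95 × 1.3955 (sell CHF at bid) = SGD 4,716,718.76
SGD 4,716,718.76 × 14.746 (sell SGD at bid) = MXN 69,552,734.83

Net result: MXN -272,265.17 (no profitable arbitrage after spreads)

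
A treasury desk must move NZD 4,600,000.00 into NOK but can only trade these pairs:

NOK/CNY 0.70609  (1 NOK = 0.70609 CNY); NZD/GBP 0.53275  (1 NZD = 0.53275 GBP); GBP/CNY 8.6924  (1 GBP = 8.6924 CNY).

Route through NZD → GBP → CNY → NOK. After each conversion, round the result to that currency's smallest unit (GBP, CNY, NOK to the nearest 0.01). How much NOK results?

NOK 30,169,001.20

NZD 4,600,000.00 × 0.53275 = GBP 2,450,650.00
GBP 2,450,650.00 × 8.6924 = CNY 21,302,030.06
CNY 21,302,030.06 ÷ 0.70609 = NOK 30,169,001.20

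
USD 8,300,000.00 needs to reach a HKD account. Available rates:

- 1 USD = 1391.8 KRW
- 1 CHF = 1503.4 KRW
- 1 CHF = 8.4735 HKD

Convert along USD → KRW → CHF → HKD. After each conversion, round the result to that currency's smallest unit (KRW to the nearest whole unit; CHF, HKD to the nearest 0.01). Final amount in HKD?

USD 8,300,000.00 × 1391.8 = KRW 11,551,940,000
KRW 11,551,940,000 ÷ 1503.4 = CHF 7,683,876.55
CHF 7,683,876.55 × 8.4735 = HKD 65,109,327.95

HKD 65,109,327.95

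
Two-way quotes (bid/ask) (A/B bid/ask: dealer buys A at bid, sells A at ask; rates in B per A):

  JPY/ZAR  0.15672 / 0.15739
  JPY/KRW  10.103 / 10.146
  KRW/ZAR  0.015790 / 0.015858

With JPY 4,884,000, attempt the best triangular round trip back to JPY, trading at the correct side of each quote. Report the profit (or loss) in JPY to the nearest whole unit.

Best loop JPY → KRW → ZAR → JPY:
JPY 4,884,000 × 10.103 (sell JPY at bid) = KRW 49,343,052
KRW 49,343,052 × 0.015790 (sell KRW at bid) = ZAR 779,126.79
ZAR 779,126.79 ÷ 0.15739 (buy JPY at ask) = JPY 4,950,294

Net profit: JPY 66,294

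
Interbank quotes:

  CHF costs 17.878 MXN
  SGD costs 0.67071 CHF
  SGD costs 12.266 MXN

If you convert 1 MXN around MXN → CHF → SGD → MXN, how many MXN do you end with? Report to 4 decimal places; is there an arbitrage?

1.0229 (arbitrage exists)

Around MXN → CHF → SGD → MXN: 1 ÷ 17.878 ÷ 0.67071 × 12.266 = 1.022938
Product > 1; profitable direction is MXN → CHF → SGD → MXN.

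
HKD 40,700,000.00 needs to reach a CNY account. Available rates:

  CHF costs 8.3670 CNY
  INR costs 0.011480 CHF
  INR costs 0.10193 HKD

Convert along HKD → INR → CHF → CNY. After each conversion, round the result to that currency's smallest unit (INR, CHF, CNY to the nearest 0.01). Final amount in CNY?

HKD 40,700,000.00 ÷ 0.10193 = INR 399,293,632.89
INR 399,293,632.89 × 0.011480 = CHF 4,583,890.91
CHF 4,583,890.91 × 8.3670 = CNY 38,353,415.24

CNY 38,353,415.24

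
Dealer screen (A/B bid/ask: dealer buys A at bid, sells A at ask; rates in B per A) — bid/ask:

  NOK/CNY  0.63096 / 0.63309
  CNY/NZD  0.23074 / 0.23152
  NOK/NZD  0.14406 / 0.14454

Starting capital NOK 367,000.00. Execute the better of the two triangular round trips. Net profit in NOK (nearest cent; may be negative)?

Best loop NOK → CNY → NZD → NOK:
NOK 367,000.00 × 0.63096 (sell NOK at bid) = CNY 231,562.32
CNY 231,562.32 × 0.23074 (sell CNY at bid) = NZD 53,430.69
NZD 53,430.69 ÷ 0.14454 (buy NOK at ask) = NOK 369,660.23

Net profit: NOK 2,660.23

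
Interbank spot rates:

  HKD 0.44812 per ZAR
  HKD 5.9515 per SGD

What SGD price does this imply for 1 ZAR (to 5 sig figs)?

ZAR/SGD = 0.075295

1 ZAR × 0.44812 = 0.44812 HKD
0.44812 HKD ÷ 5.9515 = 0.0752953 SGD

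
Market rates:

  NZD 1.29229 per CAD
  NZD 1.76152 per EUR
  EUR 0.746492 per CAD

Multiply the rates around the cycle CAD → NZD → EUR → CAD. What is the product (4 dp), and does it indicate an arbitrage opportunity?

Around CAD → NZD → EUR → CAD: 1 × 1.29229 ÷ 1.76152 ÷ 0.746492 = 0.982759
Product < 1; profitable direction is CAD → EUR → NZD → CAD.

0.9828 (arbitrage exists)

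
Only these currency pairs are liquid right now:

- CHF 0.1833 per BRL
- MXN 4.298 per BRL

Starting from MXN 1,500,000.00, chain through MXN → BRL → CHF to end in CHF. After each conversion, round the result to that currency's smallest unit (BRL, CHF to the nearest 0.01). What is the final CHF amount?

CHF 63,971.61

MXN 1,500,000.00 ÷ 4.298 = BRL 348,999.53
BRL 348,999.53 × 0.1833 = CHF 63,971.61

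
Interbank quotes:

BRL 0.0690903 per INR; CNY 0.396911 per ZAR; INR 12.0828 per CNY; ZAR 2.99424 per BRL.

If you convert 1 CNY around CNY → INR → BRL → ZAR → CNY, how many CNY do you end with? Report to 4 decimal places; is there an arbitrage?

0.9921 (arbitrage exists)

Around CNY → INR → BRL → ZAR → CNY: 1 × 12.0828 × 0.0690903 × 2.99424 × 0.396911 = 0.992120
Product < 1; profitable direction is CNY → ZAR → BRL → INR → CNY.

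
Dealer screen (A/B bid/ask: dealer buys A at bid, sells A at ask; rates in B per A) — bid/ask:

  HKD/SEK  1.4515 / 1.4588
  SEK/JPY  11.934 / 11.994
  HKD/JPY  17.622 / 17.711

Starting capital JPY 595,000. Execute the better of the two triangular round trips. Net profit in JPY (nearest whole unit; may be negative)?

Best loop JPY → SEK → HKD → JPY:
JPY 595,000 ÷ 11.994 (buy SEK at ask) = SEK 49,608.14
SEK 49,608.14 ÷ 1.4588 (buy HKD at ask) = HKD 34,006.13
HKD 34,006.13 × 17.622 (sell HKD at bid) = JPY 599,256

Net profit: JPY 4,256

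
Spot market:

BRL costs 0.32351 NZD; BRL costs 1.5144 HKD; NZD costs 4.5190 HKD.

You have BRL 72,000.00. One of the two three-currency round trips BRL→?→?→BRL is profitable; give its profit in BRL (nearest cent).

Profitable loop is BRL → HKD → NZD → BRL:
BRL 72,000.00 × 1.5144 = HKD 109,036.80
HKD 109,036.80 ÷ 4.5190 = NZD 24,128.52
NZD 24,128.52 ÷ 0.32351 = BRL 74,583.55
Profit = BRL 74,583.55 − BRL 72,000.00

Profit: BRL 2,583.55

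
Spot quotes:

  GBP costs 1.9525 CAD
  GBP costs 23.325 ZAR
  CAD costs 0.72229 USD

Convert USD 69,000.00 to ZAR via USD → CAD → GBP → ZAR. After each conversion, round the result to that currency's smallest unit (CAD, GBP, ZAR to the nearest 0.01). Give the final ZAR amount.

ZAR 1,141,216.68

USD 69,000.00 ÷ 0.72229 = CAD 95,529.50
CAD 95,529.50 ÷ 1.9525 = GBP 48,926.76
GBP 48,926.76 × 23.325 = ZAR 1,141,216.68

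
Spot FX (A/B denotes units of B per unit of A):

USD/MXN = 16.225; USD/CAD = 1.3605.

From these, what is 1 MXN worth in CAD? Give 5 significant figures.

1 MXN ÷ 16.225 = 0.0616333 USD
0.0616333 USD × 1.3605 = 0.0838521 CAD

MXN/CAD = 0.083852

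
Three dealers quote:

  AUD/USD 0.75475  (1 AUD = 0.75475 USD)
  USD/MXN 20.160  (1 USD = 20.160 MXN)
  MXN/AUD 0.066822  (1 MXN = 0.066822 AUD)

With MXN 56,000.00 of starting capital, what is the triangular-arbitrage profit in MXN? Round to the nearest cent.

Profitable loop is MXN → AUD → USD → MXN:
MXN 56,000.00 × 0.066822 = AUD 3,742.03
AUD 3,742.03 × 0.75475 = USD 2,824.30
USD 2,824.30 × 20.160 = MXN 56,937.86
Profit = MXN 56,937.86 − MXN 56,000.00

Profit: MXN 937.86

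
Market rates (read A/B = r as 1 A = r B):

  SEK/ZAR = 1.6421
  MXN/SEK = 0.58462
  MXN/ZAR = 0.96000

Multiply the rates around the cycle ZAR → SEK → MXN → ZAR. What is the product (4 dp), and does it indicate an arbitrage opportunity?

1.0000 (no arbitrage)

Around ZAR → SEK → MXN → ZAR: 1 ÷ 1.6421 ÷ 0.58462 × 0.96000 = 0.999995
Product ≈ 1 (deviation 0.000%, within rounding noise).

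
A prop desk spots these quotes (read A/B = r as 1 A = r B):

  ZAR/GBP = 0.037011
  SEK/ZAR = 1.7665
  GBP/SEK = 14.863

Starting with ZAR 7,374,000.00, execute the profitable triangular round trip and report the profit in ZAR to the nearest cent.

Profit: ZAR 214,434.58

Profitable loop is ZAR → SEK → GBP → ZAR:
ZAR 7,374,000.00 ÷ 1.7665 = SEK 4,174,356.07
SEK 4,174,356.07 ÷ 14.863 = GBP 280,855.55
GBP 280,855.55 ÷ 0.037011 = ZAR 7,588,434.58
Profit = ZAR 7,588,434.58 − ZAR 7,374,000.00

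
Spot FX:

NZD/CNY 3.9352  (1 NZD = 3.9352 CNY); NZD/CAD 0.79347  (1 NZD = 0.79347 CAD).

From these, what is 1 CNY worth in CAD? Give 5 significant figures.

CNY/CAD = 0.20163

1 CNY ÷ 3.9352 = 0.254117 NZD
0.254117 NZD × 0.79347 = 0.201634 CAD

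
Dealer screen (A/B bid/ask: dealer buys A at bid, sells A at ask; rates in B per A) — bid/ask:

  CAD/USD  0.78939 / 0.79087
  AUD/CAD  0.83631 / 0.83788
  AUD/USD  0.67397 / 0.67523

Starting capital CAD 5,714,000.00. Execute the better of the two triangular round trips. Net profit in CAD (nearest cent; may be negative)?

Best loop CAD → AUD → USD → CAD:
CAD 5,714,000.00 ÷ 0.83788 (buy AUD at ask) = AUD 6,819,592.30
AUD 6,819,592.30 × 0.67397 (sell AUD at bid) = USD 4,596,200.63
USD 4,596,200.63 ÷ 0.79087 (buy CAD at ask) = CAD 5,811,575.39

Net profit: CAD 97,575.39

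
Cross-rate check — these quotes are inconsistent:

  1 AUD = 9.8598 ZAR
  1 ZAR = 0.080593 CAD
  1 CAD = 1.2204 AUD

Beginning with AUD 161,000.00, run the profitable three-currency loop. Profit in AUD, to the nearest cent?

Profitable loop is AUD → CAD → ZAR → AUD:
AUD 161,000.00 ÷ 1.2204 = CAD 131,923.96
CAD 131,923.96 ÷ 0.080593 = ZAR 1,636,915.85
ZAR 1,636,915.85 ÷ 9.8598 = AUD 166,019.17
Profit = AUD 166,019.17 − AUD 161,000.00

Profit: AUD 5,019.17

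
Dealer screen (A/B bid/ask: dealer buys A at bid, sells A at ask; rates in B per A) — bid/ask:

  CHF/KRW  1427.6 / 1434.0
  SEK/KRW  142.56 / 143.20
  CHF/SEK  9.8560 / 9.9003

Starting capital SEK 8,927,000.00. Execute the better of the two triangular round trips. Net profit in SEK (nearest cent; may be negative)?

Net profit: SEK 62,192.92

Best loop SEK → CHF → KRW → SEK:
SEK 8,927,000.00 ÷ 9.9003 (buy CHF at ask) = CHF 901,689.85
CHF 901,689.85 × 1427.6 (sell CHF at bid) = KRW 1,287,252,427
KRW 1,287,252,427 ÷ 143.20 (buy SEK at ask) = SEK 8,989,192.92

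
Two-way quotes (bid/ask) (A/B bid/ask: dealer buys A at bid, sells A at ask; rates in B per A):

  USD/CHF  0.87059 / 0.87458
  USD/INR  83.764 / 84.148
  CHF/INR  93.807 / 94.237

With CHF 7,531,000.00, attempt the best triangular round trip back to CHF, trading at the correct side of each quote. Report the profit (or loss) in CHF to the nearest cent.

Best loop CHF → USD → INR → CHF:
CHF 7,531,000.00 ÷ 0.87458 (buy USD at ask) = USD 8,610,990.42
USD 8,610,990.42 × 83.764 (sell USD at bid) = INR 721,291,001.39
INR 721,291,001.39 ÷ 94.237 (buy CHF at ask) = CHF 7,654,010.65

Net profit: CHF 123,010.65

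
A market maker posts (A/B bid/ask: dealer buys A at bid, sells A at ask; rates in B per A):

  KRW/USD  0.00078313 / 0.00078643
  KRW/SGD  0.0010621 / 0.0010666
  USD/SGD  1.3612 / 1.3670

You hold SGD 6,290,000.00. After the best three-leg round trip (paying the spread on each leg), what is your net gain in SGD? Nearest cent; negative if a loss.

Net result: SGD -3,558.66 (no profitable arbitrage after spreads)

Best loop SGD → KRW → USD → SGD:
SGD 6,290,000.00 ÷ 0.0010666 (buy KRW at ask) = KRW 5,897,243,578
KRW 5,897,243,578 × 0.00078313 (sell KRW at bid) = USD 4,618,308.36
USD 4,618,308.36 × 1.3612 (sell USD at bid) = SGD 6,286,441.34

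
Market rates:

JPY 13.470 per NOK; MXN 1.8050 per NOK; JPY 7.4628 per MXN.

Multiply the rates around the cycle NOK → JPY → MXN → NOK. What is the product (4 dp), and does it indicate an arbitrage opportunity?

1.0000 (no arbitrage)

Around NOK → JPY → MXN → NOK: 1 × 13.470 ÷ 7.4628 ÷ 1.8050 = 0.999974
Product ≈ 1 (deviation 0.003%, within rounding noise).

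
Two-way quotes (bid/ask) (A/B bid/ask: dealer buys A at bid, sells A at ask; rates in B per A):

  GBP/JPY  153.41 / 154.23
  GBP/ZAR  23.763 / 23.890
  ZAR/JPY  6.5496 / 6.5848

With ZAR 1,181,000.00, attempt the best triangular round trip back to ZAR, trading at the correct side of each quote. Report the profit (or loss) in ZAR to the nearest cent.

Net profit: ZAR 10,782.72

Best loop ZAR → JPY → GBP → ZAR:
ZAR 1,181,000.00 × 6.5496 (sell ZAR at bid) = JPY 7,735,078
JPY 7,735,078 ÷ 154.23 (buy GBP at ask) = GBP 50,152.87
GBP 50,152.87 × 23.763 (sell GBP at bid) = ZAR 1,191,782.72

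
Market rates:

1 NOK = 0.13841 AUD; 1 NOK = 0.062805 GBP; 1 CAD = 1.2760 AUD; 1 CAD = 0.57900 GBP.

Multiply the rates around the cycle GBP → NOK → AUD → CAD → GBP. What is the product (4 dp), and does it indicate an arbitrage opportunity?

1.0000 (no arbitrage)

Around GBP → NOK → AUD → CAD → GBP: 1 ÷ 0.062805 × 0.13841 ÷ 1.2760 × 0.57900 = 1.000003
Product ≈ 1 (deviation 0.000%, within rounding noise).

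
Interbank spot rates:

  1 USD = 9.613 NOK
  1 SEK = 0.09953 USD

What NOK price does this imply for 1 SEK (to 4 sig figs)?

1 SEK × 0.09953 = 0.09953 USD
0.09953 USD × 9.613 = 0.956782 NOK

SEK/NOK = 0.9568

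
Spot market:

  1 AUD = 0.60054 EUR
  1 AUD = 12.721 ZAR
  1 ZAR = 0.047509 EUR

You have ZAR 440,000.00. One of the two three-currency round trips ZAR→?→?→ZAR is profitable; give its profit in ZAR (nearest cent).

Profit: ZAR 2,800.27

Profitable loop is ZAR → EUR → AUD → ZAR:
ZAR 440,000.00 × 0.047509 = EUR 20,903.96
EUR 20,903.96 ÷ 0.60054 = AUD 34,808.61
AUD 34,808.61 × 12.721 = ZAR 442,800.27
Profit = ZAR 442,800.27 − ZAR 440,000.00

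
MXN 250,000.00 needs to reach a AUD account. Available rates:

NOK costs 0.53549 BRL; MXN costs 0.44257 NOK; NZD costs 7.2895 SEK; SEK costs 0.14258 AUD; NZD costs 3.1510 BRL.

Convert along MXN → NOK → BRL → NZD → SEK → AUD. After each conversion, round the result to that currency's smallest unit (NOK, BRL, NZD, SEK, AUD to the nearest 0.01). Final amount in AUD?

AUD 19,542.55

MXN 250,000.00 × 0.44257 = NOK 110,642.50
NOK 110,642.50 × 0.53549 = BRL 59,247.95
BRL 59,247.95 ÷ 3.1510 = NZD 18,802.90
NZD 18,802.90 × 7.2895 = SEK 137,063.74
SEK 137,063.74 × 0.14258 = AUD 19,542.55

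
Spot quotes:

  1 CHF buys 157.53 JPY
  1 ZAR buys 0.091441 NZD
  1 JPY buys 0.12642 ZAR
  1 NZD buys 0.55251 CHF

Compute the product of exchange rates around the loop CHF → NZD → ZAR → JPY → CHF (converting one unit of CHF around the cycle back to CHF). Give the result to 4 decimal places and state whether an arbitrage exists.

0.9939 (arbitrage exists)

Around CHF → NZD → ZAR → JPY → CHF: 1 ÷ 0.55251 ÷ 0.091441 ÷ 0.12642 ÷ 157.53 = 0.993893
Product < 1; profitable direction is CHF → JPY → ZAR → NZD → CHF.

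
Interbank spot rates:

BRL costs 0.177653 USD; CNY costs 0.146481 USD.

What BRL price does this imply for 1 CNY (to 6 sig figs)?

CNY/BRL = 0.824534

1 CNY × 0.146481 = 0.146481 USD
0.146481 USD ÷ 0.177653 = 0.824534 BRL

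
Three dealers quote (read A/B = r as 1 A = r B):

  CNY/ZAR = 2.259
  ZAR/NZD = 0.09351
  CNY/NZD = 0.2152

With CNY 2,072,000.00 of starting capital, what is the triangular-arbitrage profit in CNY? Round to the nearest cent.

Profitable loop is CNY → NZD → ZAR → CNY:
CNY 2,072,000.00 × 0.2152 = NZD 445,894.40
NZD 445,894.40 ÷ 0.09351 = ZAR 4,768,414.07
ZAR 4,768,414.07 ÷ 2.259 = CNY 2,110,851.74
Profit = CNY 2,110,851.74 − CNY 2,072,000.00

Profit: CNY 38,851.74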